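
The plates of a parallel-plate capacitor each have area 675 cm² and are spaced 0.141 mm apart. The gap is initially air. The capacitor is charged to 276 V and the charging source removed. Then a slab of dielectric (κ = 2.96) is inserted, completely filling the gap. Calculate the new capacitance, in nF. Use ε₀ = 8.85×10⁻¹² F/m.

A = 675 cm² = 6.75×10⁻² m².
Initially C₁ = ε₀A/d = 8.85×10⁻¹² × 6.75×10⁻² / 1.41×10⁻⁴ = 4.24×10⁻⁹ F.
C = κε₀A/d scales with κ, so C₂/C₁ = κ = 2.96.
C₂ = 2.96 × 4.24×10⁻⁹ = 1.25×10⁻⁸ F.

12.5 nF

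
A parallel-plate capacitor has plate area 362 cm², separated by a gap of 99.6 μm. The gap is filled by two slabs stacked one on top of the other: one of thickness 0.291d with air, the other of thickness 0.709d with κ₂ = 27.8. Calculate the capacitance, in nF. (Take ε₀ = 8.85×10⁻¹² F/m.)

A = 362 cm² = 3.62×10⁻² m².
Stacked slabs ⇒ two capacitors in series, each with the full plate area.
C₁ = κ₁ε₀A/d₁ = 1.00 × 8.85×10⁻¹² × 3.62×10⁻² / 2.90×10⁻⁵ = 1.11×10⁻⁸ F.
C₂ = κ₂ε₀A/d₂ = 27.8 × 8.85×10⁻¹² × 3.62×10⁻² / 7.06×10⁻⁵ = 1.26×10⁻⁷ F.
C = (1/C₁ + 1/C₂)⁻¹ = 1.02×10⁻⁸ F.

10.2 nF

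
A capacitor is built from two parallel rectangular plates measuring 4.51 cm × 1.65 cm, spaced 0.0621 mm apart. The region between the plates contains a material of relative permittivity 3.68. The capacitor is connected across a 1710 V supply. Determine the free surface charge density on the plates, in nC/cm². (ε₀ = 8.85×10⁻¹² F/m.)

89.7 nC/cm²

A = 4.51 × 1.65 cm² = 7.44×10⁻⁴ m².
C = κε₀A/d = 3.68 × 8.85×10⁻¹² × 7.44×10⁻⁴ / 6.21×10⁻⁵ = 3.90×10⁻¹⁰ F.
σ = Q/A = CV/A = 3.90×10⁻¹⁰ × 1710 / 7.44×10⁻⁴ = 8.97×10⁻⁴ C/m².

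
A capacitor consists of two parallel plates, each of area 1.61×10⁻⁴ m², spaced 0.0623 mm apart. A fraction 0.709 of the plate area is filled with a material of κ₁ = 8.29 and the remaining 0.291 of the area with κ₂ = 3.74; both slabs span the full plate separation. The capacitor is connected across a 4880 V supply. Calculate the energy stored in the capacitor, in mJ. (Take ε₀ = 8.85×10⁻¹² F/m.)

U ≈ 1.90 mJ

Side-by-side slabs ⇒ two capacitors in parallel, each spanning the full gap.
C₁ = κ₁ε₀A₁/d = 8.29 × 8.85×10⁻¹² × 1.14×10⁻⁴ / 6.23×10⁻⁵ = 1.34×10⁻¹⁰ F.
C₂ = κ₂ε₀A₂/d = 3.74 × 8.85×10⁻¹² × 4.69×10⁻⁵ / 6.23×10⁻⁵ = 2.49×10⁻¹¹ F.
C = C₁ + C₂ = 1.59×10⁻¹⁰ F.
U = ½CV² = ½ × 1.59×10⁻¹⁰ × (4880)² = 1.90×10⁻³ J.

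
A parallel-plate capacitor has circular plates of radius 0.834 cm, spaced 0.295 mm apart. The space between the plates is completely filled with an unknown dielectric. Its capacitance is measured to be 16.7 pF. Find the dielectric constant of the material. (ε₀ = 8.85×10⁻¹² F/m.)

2.55

A = π(0.834 cm)² = 2.19×10⁻⁴ m².
κ = Cd/(ε₀A) = 1.67×10⁻¹¹ × 2.95×10⁻⁴ / (8.85×10⁻¹² × 2.19×10⁻⁴) = 2.55.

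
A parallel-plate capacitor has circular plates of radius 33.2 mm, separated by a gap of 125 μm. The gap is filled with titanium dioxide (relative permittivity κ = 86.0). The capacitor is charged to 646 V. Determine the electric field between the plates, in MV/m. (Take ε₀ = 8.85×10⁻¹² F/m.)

E = V/d = 646 / 1.25×10⁻⁴ = 5.17×10⁶ V/m.

E ≈ 5.17 MV/m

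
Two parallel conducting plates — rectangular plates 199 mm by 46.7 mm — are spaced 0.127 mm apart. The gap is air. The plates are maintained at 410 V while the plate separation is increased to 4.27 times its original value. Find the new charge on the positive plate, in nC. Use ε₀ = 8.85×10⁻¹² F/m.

A = 199 × 46.7 mm² = 9.29×10⁻³ m².
Initially C₁ = ε₀A/d = 8.85×10⁻¹² × 9.29×10⁻³ / 1.27×10⁻⁴ = 6.48×10⁻¹⁰ F.
Q₁ = 2.66×10⁻⁷ C.
Battery connected ⇒ V is held fixed. C₂ = 0.234 C₁ and Q = CV, so Q₂/Q₁ = C₂/C₁ = 0.234.
Q₂ = 0.234 × 2.66×10⁻⁷ = 6.22×10⁻⁸ C.

62.2 nC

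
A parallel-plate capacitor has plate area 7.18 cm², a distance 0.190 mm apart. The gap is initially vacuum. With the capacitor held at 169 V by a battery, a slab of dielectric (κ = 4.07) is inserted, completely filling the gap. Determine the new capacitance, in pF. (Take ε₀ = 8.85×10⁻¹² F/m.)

136 pF

A = 7.18 cm² = 7.18×10⁻⁴ m².
Initially C₁ = ε₀A/d = 8.85×10⁻¹² × 7.18×10⁻⁴ / 1.90×10⁻⁴ = 3.34×10⁻¹¹ F.
C = κε₀A/d scales with κ, so C₂/C₁ = κ = 4.07.
C₂ = 4.07 × 3.34×10⁻¹¹ = 1.36×10⁻¹⁰ F.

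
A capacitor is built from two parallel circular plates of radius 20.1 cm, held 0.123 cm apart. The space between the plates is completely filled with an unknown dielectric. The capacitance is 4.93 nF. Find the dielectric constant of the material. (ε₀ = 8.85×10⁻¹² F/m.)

κ ≈ 5.40

A = π(20.1 cm)² = 0.127 m².
κ = Cd/(ε₀A) = 4.93×10⁻⁹ × 1.23×10⁻³ / (8.85×10⁻¹² × 0.127) = 5.40.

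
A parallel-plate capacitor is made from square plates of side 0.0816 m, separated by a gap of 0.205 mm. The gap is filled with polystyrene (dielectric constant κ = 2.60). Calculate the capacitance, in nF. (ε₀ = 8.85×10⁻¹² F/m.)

C ≈ 0.747 nF

A = (0.0816 m)² = 6.66×10⁻³ m².
C = κε₀A/d = 2.60 × 8.85×10⁻¹² × 6.66×10⁻³ / 2.05×10⁻⁴ = 7.47×10⁻¹⁰ F.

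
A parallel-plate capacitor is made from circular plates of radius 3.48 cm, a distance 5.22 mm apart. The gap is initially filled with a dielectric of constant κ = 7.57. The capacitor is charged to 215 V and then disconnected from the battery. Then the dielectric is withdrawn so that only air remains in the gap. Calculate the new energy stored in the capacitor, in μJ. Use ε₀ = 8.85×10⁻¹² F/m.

8.54 μJ

A = π(3.48 cm)² = 3.80×10⁻³ m².
Initially C₁ = κε₀A/d = 7.57 × 8.85×10⁻¹² × 3.80×10⁻³ / 5.22×10⁻³ = 4.88×10⁻¹¹ F.
U₁ = 1.13×10⁻⁶ J.
Isolated ⇒ Q is held fixed. C₂ = 0.132 C₁ and U = Q²/(2C), so U₂/U₁ = C₁/C₂ = 7.57.
U₂ = 7.57 × 1.13×10⁻⁶ = 8.54×10⁻⁶ J.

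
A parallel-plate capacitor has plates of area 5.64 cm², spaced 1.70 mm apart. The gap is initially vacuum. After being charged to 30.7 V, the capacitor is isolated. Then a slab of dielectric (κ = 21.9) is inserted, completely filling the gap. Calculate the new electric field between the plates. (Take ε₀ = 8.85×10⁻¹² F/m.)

E ≈ 0.825 V/mm

A = 5.64 cm² = 5.64×10⁻⁴ m².
Initially C₁ = ε₀A/d = 8.85×10⁻¹² × 5.64×10⁻⁴ / 1.70×10⁻³ = 2.94×10⁻¹² F.
E₁ = 1.81×10⁴ V/m.
Isolated ⇒ Q is held fixed. V₂ = Q/C₂ = V₁/21.9; E = V/d, so E₂/E₁ = (V₂/V₁)(d₁/d₂) = 0.0457.
E₂ = 0.0457 × 1.81×10⁴ = 8.25×10² V/m.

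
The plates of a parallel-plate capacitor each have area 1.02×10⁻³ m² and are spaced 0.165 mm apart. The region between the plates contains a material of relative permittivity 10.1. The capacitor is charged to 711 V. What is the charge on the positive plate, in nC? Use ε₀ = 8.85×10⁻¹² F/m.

C = κε₀A/d = 10.1 × 8.85×10⁻¹² × 1.02×10⁻³ / 1.65×10⁻⁴ = 5.53×10⁻¹⁰ F.
Q = CV = 5.53×10⁻¹⁰ × 711 = 3.93×10⁻⁷ C.

393 nC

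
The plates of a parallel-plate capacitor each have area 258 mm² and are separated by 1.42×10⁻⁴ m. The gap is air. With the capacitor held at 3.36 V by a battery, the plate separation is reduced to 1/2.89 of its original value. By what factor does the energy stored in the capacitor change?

U₂/U₁ ≈ 2.89

Battery connected ⇒ V is held fixed.
C₂ = 2.89 C₁ and U = ½CV², so U₂/U₁ = C₂/C₁ = 2.89.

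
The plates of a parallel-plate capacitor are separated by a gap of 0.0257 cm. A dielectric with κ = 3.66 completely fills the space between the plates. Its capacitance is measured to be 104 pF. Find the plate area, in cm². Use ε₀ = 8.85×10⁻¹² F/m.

A = Cd/(κε₀) = 1.04×10⁻¹⁰ × 2.57×10⁻⁴ / (3.66 × 8.85×10⁻¹²) = 8.25×10⁻⁴ m².

A ≈ 8.25 cm²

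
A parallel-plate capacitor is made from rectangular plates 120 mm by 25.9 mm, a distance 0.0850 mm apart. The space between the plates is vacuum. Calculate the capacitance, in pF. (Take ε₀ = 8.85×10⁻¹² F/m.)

C ≈ 324 pF

A = 120 × 25.9 mm² = 3.11×10⁻³ m².
C = ε₀A/d = 8.85×10⁻¹² × 3.11×10⁻³ / 8.50×10⁻⁵ = 3.24×10⁻¹⁰ F.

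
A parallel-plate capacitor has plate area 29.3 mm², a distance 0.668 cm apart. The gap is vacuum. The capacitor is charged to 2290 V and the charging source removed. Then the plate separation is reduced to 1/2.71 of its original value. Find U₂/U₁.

Isolated ⇒ Q is held fixed.
C₂ = 2.71 C₁ and U = Q²/(2C), so U₂/U₁ = C₁/C₂ = 0.369.

0.369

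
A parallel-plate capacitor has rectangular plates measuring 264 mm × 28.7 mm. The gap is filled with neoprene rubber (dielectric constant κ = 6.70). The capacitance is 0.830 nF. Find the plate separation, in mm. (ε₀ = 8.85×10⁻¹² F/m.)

d ≈ 0.541 mm

A = 264 × 28.7 mm² = 7.58×10⁻³ m².
d = κε₀A/C = 6.70 × 8.85×10⁻¹² × 7.58×10⁻³ / 8.30×10⁻¹⁰ = 5.41×10⁻⁴ m.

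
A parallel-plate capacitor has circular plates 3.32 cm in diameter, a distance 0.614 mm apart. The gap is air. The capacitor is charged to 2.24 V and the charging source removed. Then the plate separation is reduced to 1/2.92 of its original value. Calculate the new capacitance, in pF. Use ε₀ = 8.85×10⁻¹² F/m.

A = π(3.32/2 cm)² = 8.66×10⁻⁴ m².
Initially C₁ = ε₀A/d = 8.85×10⁻¹² × 8.66×10⁻⁴ / 6.14×10⁻⁴ = 1.25×10⁻¹¹ F.
C = ε₀A/d scales as 1/d, so C₂/C₁ = d₁/d₂ = 2.92.
C₂ = 2.92 × 1.25×10⁻¹¹ = 3.64×10⁻¹¹ F.

C ≈ 36.4 pF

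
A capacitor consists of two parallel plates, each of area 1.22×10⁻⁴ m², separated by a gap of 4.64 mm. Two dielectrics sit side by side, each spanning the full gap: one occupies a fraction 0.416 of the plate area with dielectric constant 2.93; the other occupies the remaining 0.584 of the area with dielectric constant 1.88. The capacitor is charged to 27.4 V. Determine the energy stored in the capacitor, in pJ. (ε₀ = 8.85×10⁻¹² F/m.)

U ≈ 202 pJ

Side-by-side slabs ⇒ two capacitors in parallel, each spanning the full gap.
C₁ = κ₁ε₀A₁/d = 2.93 × 8.85×10⁻¹² × 5.08×10⁻⁵ / 4.64×10⁻³ = 2.84×10⁻¹³ F.
C₂ = κ₂ε₀A₂/d = 1.88 × 8.85×10⁻¹² × 7.12×10⁻⁵ / 4.64×10⁻³ = 2.55×10⁻¹³ F.
C = C₁ + C₂ = 5.39×10⁻¹³ F.
U = ½CV² = ½ × 5.39×10⁻¹³ × (27.4)² = 2.02×10⁻¹⁰ J.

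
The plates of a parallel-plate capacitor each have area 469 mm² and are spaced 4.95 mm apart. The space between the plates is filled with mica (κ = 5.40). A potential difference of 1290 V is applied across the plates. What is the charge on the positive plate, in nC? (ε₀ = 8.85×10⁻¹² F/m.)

A = 469 mm² = 4.69×10⁻⁴ m².
C = κε₀A/d = 5.40 × 8.85×10⁻¹² × 4.69×10⁻⁴ / 4.95×10⁻³ = 4.53×10⁻¹² F.
Q = CV = 4.53×10⁻¹² × 1290 = 5.84×10⁻⁹ C.

5.84 nC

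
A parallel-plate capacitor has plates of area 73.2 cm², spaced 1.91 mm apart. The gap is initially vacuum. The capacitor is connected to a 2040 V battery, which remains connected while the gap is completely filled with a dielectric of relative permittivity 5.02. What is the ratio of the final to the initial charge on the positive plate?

Battery connected ⇒ V is held fixed.
C₂ = 5.02 C₁ and Q = CV, so Q₂/Q₁ = C₂/C₁ = 5.02.

Q₂/Q₁ ≈ 5.02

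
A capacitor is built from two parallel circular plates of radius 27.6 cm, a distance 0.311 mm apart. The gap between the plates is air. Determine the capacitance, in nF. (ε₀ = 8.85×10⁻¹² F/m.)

6.81 nF

A = π(27.6 cm)² = 0.239 m².
C = ε₀A/d = 8.85×10⁻¹² × 0.239 / 3.11×10⁻⁴ = 6.81×10⁻⁹ F.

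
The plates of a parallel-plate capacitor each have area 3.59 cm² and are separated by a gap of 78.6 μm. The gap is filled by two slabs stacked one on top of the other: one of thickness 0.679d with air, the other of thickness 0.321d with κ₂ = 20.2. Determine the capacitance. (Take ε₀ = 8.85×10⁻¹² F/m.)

A = 3.59 cm² = 3.59×10⁻⁴ m².
Stacked slabs ⇒ two capacitors in series, each with the full plate area.
C₁ = κ₁ε₀A/d₁ = 1.00 × 8.85×10⁻¹² × 3.59×10⁻⁴ / 5.34×10⁻⁵ = 5.95×10⁻¹¹ F.
C₂ = κ₂ε₀A/d₂ = 20.2 × 8.85×10⁻¹² × 3.59×10⁻⁴ / 2.52×10⁻⁵ = 2.54×10⁻⁹ F.
C = (1/C₁ + 1/C₂)⁻¹ = 5.82×10⁻¹¹ F.

58.2 pF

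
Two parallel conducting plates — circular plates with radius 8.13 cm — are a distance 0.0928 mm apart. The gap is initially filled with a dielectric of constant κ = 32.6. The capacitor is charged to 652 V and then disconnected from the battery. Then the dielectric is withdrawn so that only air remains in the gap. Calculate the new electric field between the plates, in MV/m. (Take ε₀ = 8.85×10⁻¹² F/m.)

229 MV/m

A = π(8.13 cm)² = 2.08×10⁻² m².
Initially C₁ = κε₀A/d = 32.6 × 8.85×10⁻¹² × 2.08×10⁻² / 9.28×10⁻⁵ = 6.46×10⁻⁸ F.
E₁ = 7.03×10⁶ V/m.
Isolated ⇒ Q is held fixed. V₂ = Q/C₂ = V₁/0.0307; E = V/d, so E₂/E₁ = (V₂/V₁)(d₁/d₂) = 32.6.
E₂ = 32.6 × 7.03×10⁶ = 2.29×10⁸ V/m.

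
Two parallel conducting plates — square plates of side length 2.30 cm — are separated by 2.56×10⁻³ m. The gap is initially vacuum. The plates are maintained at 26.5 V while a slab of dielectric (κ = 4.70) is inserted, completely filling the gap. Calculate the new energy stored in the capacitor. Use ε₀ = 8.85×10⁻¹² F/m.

A = (2.30 cm)² = 5.29×10⁻⁴ m².
Initially C₁ = ε₀A/d = 8.85×10⁻¹² × 5.29×10⁻⁴ / 2.56×10⁻³ = 1.83×10⁻¹² F.
U₁ = 6.42×10⁻¹⁰ J.
Battery connected ⇒ V is held fixed. C₂ = 4.70 C₁ and U = ½CV², so U₂/U₁ = C₂/C₁ = 4.70.
U₂ = 4.70 × 6.42×10⁻¹⁰ = 3.02×10⁻⁹ J.

U ≈ 3.02 nJ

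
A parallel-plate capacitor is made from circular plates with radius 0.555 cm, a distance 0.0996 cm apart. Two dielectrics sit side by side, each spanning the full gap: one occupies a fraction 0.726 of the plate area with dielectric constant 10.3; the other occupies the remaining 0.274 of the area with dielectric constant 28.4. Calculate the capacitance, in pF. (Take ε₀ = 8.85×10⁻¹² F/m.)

A = π(0.555 cm)² = 9.68×10⁻⁵ m².
Side-by-side slabs ⇒ two capacitors in parallel, each spanning the full gap.
C₁ = κ₁ε₀A₁/d = 10.3 × 8.85×10⁻¹² × 7.03×10⁻⁵ / 9.96×10⁻⁴ = 6.43×10⁻¹² F.
C₂ = κ₂ε₀A₂/d = 28.4 × 8.85×10⁻¹² × 2.65×10⁻⁵ / 9.96×10⁻⁴ = 6.69×10⁻¹² F.
C = C₁ + C₂ = 1.31×10⁻¹¹ F.

13.1 pF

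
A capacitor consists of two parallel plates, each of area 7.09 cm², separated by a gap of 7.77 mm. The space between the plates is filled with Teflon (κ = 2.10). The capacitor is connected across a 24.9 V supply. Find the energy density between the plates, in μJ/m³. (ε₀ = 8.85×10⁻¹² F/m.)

95.4 μJ/m³

E = V/d = 24.9 / 7.77×10⁻³ = 3.20×10³ V/m.
u = ½κε₀E² = ½ × 2.10 × 8.85×10⁻¹² × (3.20×10³)² = 9.54×10⁻⁵ J/m³.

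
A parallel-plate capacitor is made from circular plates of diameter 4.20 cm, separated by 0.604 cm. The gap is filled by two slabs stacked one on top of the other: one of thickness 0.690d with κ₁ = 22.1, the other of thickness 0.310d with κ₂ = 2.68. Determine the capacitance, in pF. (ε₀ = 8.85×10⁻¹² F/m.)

A = π(4.20/2 cm)² = 1.39×10⁻³ m².
Stacked slabs ⇒ two capacitors in series, each with the full plate area.
C₁ = κ₁ε₀A/d₁ = 22.1 × 8.85×10⁻¹² × 1.39×10⁻³ / 4.17×10⁻³ = 6.50×10⁻¹¹ F.
C₂ = κ₂ε₀A/d₂ = 2.68 × 8.85×10⁻¹² × 1.39×10⁻³ / 1.87×10⁻³ = 1.75×10⁻¹¹ F.
C = (1/C₁ + 1/C₂)⁻¹ = 1.38×10⁻¹¹ F.

13.8 pF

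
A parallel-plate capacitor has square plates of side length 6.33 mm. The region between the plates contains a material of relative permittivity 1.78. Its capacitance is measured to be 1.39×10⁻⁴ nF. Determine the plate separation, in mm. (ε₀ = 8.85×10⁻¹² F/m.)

4.54 mm

A = (6.33 mm)² = 4.01×10⁻⁵ m².
d = κε₀A/C = 1.78 × 8.85×10⁻¹² × 4.01×10⁻⁵ / 1.39×10⁻¹³ = 4.54×10⁻³ m.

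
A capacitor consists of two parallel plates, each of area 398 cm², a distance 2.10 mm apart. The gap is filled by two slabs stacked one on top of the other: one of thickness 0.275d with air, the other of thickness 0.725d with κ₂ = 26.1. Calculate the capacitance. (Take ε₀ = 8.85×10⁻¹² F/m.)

A = 398 cm² = 3.98×10⁻² m².
Stacked slabs ⇒ two capacitors in series, each with the full plate area.
C₁ = κ₁ε₀A/d₁ = 1.00 × 8.85×10⁻¹² × 3.98×10⁻² / 5.78×10⁻⁴ = 6.10×10⁻¹⁰ F.
C₂ = κ₂ε₀A/d₂ = 26.1 × 8.85×10⁻¹² × 3.98×10⁻² / 1.52×10⁻³ = 6.04×10⁻⁹ F.
C = (1/C₁ + 1/C₂)⁻¹ = 5.54×10⁻¹⁰ F.

C ≈ 0.554 nF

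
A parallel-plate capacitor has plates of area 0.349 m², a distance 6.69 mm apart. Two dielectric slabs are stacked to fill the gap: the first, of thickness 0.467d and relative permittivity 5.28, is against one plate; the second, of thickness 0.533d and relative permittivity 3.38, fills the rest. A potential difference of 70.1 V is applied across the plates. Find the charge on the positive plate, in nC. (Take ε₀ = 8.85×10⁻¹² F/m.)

131 nC

Stacked slabs ⇒ two capacitors in series, each with the full plate area.
C₁ = κ₁ε₀A/d₁ = 5.28 × 8.85×10⁻¹² × 0.349 / 3.12×10⁻³ = 5.22×10⁻⁹ F.
C₂ = κ₂ε₀A/d₂ = 3.38 × 8.85×10⁻¹² × 0.349 / 3.57×10⁻³ = 2.93×10⁻⁹ F.
C = (1/C₁ + 1/C₂)⁻¹ = 1.88×10⁻⁹ F.
Q = CV = 1.88×10⁻⁹ × 70.1 = 1.31×10⁻⁷ C.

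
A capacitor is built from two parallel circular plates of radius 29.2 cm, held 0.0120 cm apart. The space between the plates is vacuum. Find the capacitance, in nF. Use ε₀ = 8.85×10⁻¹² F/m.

A = π(29.2 cm)² = 0.268 m².
C = ε₀A/d = 8.85×10⁻¹² × 0.268 / 1.20×10⁻⁴ = 1.98×10⁻⁸ F.

C ≈ 19.8 nF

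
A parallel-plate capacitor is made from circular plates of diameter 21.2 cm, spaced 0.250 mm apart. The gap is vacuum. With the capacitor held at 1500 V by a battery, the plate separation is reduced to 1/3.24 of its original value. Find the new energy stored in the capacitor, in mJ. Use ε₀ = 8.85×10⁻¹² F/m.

U ≈ 4.55 mJ

A = π(21.2/2 cm)² = 3.53×10⁻² m².
Initially C₁ = ε₀A/d = 8.85×10⁻¹² × 3.53×10⁻² / 2.50×10⁻⁴ = 1.25×10⁻⁹ F.
U₁ = 1.41×10⁻³ J.
Battery connected ⇒ V is held fixed. C₂ = 3.24 C₁ and U = ½CV², so U₂/U₁ = C₂/C₁ = 3.24.
U₂ = 3.24 × 1.41×10⁻³ = 4.55×10⁻³ J.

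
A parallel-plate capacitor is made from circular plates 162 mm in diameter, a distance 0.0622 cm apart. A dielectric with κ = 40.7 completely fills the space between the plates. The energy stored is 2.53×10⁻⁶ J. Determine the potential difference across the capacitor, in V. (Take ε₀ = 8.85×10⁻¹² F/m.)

20.6 V

A = π(162/2 mm)² = 2.06×10⁻² m².
C = κε₀A/d = 40.7 × 8.85×10⁻¹² × 2.06×10⁻² / 6.22×10⁻⁴ = 1.19×10⁻⁸ F.
V = √(2U/C) = √(2 × 2.53×10⁻⁶ / 1.19×10⁻⁸) = 20.6 V.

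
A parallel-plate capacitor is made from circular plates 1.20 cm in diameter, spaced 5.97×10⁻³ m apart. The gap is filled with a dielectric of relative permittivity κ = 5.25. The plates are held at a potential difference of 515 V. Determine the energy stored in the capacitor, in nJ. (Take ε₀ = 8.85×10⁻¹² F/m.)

U ≈ 117 nJ

A = π(1.20/2 cm)² = 1.13×10⁻⁴ m².
C = κε₀A/d = 5.25 × 8.85×10⁻¹² × 1.13×10⁻⁴ / 5.97×10⁻³ = 8.80×10⁻¹³ F.
U = ½CV² = ½ × 8.80×10⁻¹³ × (515)² = 1.17×10⁻⁷ J.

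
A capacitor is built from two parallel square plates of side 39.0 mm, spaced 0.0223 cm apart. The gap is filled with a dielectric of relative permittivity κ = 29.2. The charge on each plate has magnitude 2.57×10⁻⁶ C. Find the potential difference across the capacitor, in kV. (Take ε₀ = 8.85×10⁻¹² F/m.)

1.46 kV

A = (39.0 mm)² = 1.52×10⁻³ m².
C = κε₀A/d = 29.2 × 8.85×10⁻¹² × 1.52×10⁻³ / 2.23×10⁻⁴ = 1.76×10⁻⁹ F.
V = Q/C = 2.57×10⁻⁶ / 1.76×10⁻⁹ = 1.46×10³ V.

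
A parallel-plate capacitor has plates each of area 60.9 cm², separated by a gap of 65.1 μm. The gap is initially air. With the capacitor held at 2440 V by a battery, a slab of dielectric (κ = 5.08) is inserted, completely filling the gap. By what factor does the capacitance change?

C = κε₀A/d scales with κ, so C₂/C₁ = κ = 5.08.

5.08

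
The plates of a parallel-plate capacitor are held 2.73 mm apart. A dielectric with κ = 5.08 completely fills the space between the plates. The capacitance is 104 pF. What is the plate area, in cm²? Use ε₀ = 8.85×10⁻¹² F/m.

63.2 cm²

A = Cd/(κε₀) = 1.04×10⁻¹⁰ × 2.73×10⁻³ / (5.08 × 8.85×10⁻¹²) = 6.32×10⁻³ m².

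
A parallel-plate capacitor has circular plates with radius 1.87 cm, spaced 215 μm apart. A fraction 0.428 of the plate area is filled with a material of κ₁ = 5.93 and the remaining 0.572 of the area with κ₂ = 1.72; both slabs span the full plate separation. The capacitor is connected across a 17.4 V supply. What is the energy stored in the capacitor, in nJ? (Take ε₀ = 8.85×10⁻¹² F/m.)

A = π(1.87 cm)² = 1.10×10⁻³ m².
Side-by-side slabs ⇒ two capacitors in parallel, each spanning the full gap.
C₁ = κ₁ε₀A₁/d = 5.93 × 8.85×10⁻¹² × 4.70×10⁻⁴ / 2.15×10⁻⁴ = 1.15×10⁻¹⁰ F.
C₂ = κ₂ε₀A₂/d = 1.72 × 8.85×10⁻¹² × 6.28×10⁻⁴ / 2.15×10⁻⁴ = 4.45×10⁻¹¹ F.
C = C₁ + C₂ = 1.59×10⁻¹⁰ F.
U = ½CV² = ½ × 1.59×10⁻¹⁰ × (17.4)² = 2.41×10⁻⁸ J.

24.1 nJ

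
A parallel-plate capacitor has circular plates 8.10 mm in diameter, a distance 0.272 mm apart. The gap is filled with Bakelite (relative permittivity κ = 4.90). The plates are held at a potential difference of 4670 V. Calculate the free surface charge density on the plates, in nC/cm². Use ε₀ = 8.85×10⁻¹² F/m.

A = π(8.10/2 mm)² = 5.15×10⁻⁵ m².
C = κε₀A/d = 4.90 × 8.85×10⁻¹² × 5.15×10⁻⁵ / 2.72×10⁻⁴ = 8.22×10⁻¹² F.
σ = Q/A = CV/A = 8.22×10⁻¹² × 4670 / 5.15×10⁻⁵ = 7.45×10⁻⁴ C/m².

σ ≈ 74.5 nC/cm²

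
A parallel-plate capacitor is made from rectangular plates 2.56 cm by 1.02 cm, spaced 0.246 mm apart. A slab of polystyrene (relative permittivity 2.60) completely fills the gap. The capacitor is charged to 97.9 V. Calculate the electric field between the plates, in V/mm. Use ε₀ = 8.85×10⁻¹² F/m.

E = V/d = 97.9 / 2.46×10⁻⁴ = 3.98×10⁵ V/m.

E ≈ 398 V/mm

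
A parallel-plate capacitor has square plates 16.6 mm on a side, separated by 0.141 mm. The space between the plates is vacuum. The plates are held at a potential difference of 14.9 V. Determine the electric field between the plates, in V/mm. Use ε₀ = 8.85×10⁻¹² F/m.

106 V/mm

E = V/d = 14.9 / 1.41×10⁻⁴ = 1.06×10⁵ V/m.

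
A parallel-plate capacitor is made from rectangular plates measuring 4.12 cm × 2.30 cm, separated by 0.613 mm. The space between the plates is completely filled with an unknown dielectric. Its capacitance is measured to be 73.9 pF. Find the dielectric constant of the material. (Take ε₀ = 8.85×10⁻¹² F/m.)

A = 4.12 × 2.30 cm² = 9.48×10⁻⁴ m².
κ = Cd/(ε₀A) = 7.39×10⁻¹¹ × 6.13×10⁻⁴ / (8.85×10⁻¹² × 9.48×10⁻⁴) = 5.40.

κ ≈ 5.40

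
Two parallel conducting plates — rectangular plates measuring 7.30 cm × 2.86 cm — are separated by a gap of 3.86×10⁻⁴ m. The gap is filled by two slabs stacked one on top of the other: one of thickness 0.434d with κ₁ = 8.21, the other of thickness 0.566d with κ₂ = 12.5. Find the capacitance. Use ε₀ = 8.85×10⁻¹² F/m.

A = 7.30 × 2.86 cm² = 2.09×10⁻³ m².
Stacked slabs ⇒ two capacitors in series, each with the full plate area.
C₁ = κ₁ε₀A/d₁ = 8.21 × 8.85×10⁻¹² × 2.09×10⁻³ / 1.68×10⁻⁴ = 9.06×10⁻¹⁰ F.
C₂ = κ₂ε₀A/d₂ = 12.5 × 8.85×10⁻¹² × 2.09×10⁻³ / 2.18×10⁻⁴ = 1.06×10⁻⁹ F.
C = (1/C₁ + 1/C₂)⁻¹ = 4.88×10⁻¹⁰ F.

C ≈ 488 pF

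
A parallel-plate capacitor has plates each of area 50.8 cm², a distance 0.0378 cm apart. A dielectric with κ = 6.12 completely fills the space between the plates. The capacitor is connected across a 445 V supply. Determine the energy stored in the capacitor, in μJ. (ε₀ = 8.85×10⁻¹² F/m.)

72.1 μJ

A = 50.8 cm² = 5.08×10⁻³ m².
C = κε₀A/d = 6.12 × 8.85×10⁻¹² × 5.08×10⁻³ / 3.78×10⁻⁴ = 7.28×10⁻¹⁰ F.
U = ½CV² = ½ × 7.28×10⁻¹⁰ × (445)² = 7.21×10⁻⁵ J.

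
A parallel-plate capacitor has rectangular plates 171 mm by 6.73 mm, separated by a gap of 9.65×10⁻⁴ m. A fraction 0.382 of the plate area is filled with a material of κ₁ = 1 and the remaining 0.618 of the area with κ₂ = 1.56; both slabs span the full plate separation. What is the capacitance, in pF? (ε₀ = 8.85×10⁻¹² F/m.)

14.2 pF

A = 171 × 6.73 mm² = 1.15×10⁻³ m².
Side-by-side slabs ⇒ two capacitors in parallel, each spanning the full gap.
C₁ = κ₁ε₀A₁/d = 1.00 × 8.85×10⁻¹² × 4.40×10⁻⁴ / 9.65×10⁻⁴ = 4.03×10⁻¹² F.
C₂ = κ₂ε₀A₂/d = 1.56 × 8.85×10⁻¹² × 7.11×10⁻⁴ / 9.65×10⁻⁴ = 1.02×10⁻¹¹ F.
C = C₁ + C₂ = 1.42×10⁻¹¹ F.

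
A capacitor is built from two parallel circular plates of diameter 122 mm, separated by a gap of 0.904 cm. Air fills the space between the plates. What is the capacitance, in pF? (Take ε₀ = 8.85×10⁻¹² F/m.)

11.4 pF

A = π(122/2 mm)² = 1.17×10⁻² m².
C = ε₀A/d = 8.85×10⁻¹² × 1.17×10⁻² / 9.04×10⁻³ = 1.14×10⁻¹¹ F.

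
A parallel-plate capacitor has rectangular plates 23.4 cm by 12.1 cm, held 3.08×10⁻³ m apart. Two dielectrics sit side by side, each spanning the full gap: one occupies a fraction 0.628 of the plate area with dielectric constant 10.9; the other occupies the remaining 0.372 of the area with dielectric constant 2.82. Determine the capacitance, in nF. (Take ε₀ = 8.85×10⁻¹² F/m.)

C ≈ 0.642 nF

A = 23.4 × 12.1 cm² = 2.83×10⁻² m².
Side-by-side slabs ⇒ two capacitors in parallel, each spanning the full gap.
C₁ = κ₁ε₀A₁/d = 10.9 × 8.85×10⁻¹² × 1.78×10⁻² / 3.08×10⁻³ = 5.57×10⁻¹⁰ F.
C₂ = κ₂ε₀A₂/d = 2.82 × 8.85×10⁻¹² × 1.05×10⁻² / 3.08×10⁻³ = 8.53×10⁻¹¹ F.
C = C₁ + C₂ = 6.42×10⁻¹⁰ F.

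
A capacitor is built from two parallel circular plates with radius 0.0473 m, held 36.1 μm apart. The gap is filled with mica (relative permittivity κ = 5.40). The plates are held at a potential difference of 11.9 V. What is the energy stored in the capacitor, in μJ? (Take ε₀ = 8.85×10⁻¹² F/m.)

A = π(0.0473 m)² = 7.03×10⁻³ m².
C = κε₀A/d = 5.40 × 8.85×10⁻¹² × 7.03×10⁻³ / 3.61×10⁻⁵ = 9.30×10⁻⁹ F.
U = ½CV² = ½ × 9.30×10⁻⁹ × (11.9)² = 6.59×10⁻⁷ J.

0.659 μJ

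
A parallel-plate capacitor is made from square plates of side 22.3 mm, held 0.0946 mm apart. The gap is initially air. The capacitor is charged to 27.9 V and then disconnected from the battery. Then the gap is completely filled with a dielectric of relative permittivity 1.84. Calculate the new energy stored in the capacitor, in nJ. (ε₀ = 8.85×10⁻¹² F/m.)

U ≈ 9.84 nJ

A = (22.3 mm)² = 4.97×10⁻⁴ m².
Initially C₁ = ε₀A/d = 8.85×10⁻¹² × 4.97×10⁻⁴ / 9.46×10⁻⁵ = 4.65×10⁻¹¹ F.
U₁ = 1.81×10⁻⁸ J.
Isolated ⇒ Q is held fixed. C₂ = 1.84 C₁ and U = Q²/(2C), so U₂/U₁ = C₁/C₂ = 0.543.
U₂ = 0.543 × 1.81×10⁻⁸ = 9.84×10⁻⁹ J.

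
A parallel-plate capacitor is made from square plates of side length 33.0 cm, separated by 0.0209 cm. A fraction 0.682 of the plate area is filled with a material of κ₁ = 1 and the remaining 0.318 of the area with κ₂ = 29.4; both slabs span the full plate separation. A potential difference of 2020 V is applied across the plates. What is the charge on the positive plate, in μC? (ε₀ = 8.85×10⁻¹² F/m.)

A = (33.0 cm)² = 0.109 m².
Side-by-side slabs ⇒ two capacitors in parallel, each spanning the full gap.
C₁ = κ₁ε₀A₁/d = 1.00 × 8.85×10⁻¹² × 7.43×10⁻² / 2.09×10⁻⁴ = 3.14×10⁻⁹ F.
C₂ = κ₂ε₀A₂/d = 29.4 × 8.85×10⁻¹² × 3.46×10⁻² / 2.09×10⁻⁴ = 4.31×10⁻⁸ F.
C = C₁ + C₂ = 4.63×10⁻⁸ F.
Q = CV = 4.63×10⁻⁸ × 2020 = 9.34×10⁻⁵ C.

Q ≈ 93.4 μC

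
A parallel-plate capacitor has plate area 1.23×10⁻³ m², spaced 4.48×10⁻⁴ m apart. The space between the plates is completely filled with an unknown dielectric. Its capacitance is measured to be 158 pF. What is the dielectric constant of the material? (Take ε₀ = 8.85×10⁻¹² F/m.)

κ ≈ 6.50

κ = Cd/(ε₀A) = 1.58×10⁻¹⁰ × 4.48×10⁻⁴ / (8.85×10⁻¹² × 1.23×10⁻³) = 6.50.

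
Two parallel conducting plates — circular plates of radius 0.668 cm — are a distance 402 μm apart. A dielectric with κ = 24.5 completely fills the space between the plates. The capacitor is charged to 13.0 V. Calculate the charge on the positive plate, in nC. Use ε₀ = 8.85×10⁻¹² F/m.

0.983 nC

A = π(0.668 cm)² = 1.40×10⁻⁴ m².
C = κε₀A/d = 24.5 × 8.85×10⁻¹² × 1.40×10⁻⁴ / 4.02×10⁻⁴ = 7.56×10⁻¹¹ F.
Q = CV = 7.56×10⁻¹¹ × 13.0 = 9.83×10⁻¹⁰ C.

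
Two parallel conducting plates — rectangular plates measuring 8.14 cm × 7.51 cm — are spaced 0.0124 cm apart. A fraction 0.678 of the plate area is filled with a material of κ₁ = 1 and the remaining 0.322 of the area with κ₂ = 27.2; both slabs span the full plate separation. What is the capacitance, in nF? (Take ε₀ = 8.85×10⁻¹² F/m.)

A = 8.14 × 7.51 cm² = 6.11×10⁻³ m².
Side-by-side slabs ⇒ two capacitors in parallel, each spanning the full gap.
C₁ = κ₁ε₀A₁/d = 1.00 × 8.85×10⁻¹² × 4.14×10⁻³ / 1.24×10⁻⁴ = 2.96×10⁻¹⁰ F.
C₂ = κ₂ε₀A₂/d = 27.2 × 8.85×10⁻¹² × 1.97×10⁻³ / 1.24×10⁻⁴ = 3.82×10⁻⁹ F.
C = C₁ + C₂ = 4.12×10⁻⁹ F.

4.12 nF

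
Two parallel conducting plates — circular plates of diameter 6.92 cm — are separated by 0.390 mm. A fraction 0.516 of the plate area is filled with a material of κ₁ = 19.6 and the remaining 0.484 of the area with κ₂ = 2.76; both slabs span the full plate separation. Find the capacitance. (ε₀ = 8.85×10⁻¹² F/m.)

A = π(6.92/2 cm)² = 3.76×10⁻³ m².
Side-by-side slabs ⇒ two capacitors in parallel, each spanning the full gap.
C₁ = κ₁ε₀A₁/d = 19.6 × 8.85×10⁻¹² × 1.94×10⁻³ / 3.90×10⁻⁴ = 8.63×10⁻¹⁰ F.
C₂ = κ₂ε₀A₂/d = 2.76 × 8.85×10⁻¹² × 1.82×10⁻³ / 3.90×10⁻⁴ = 1.14×10⁻¹⁰ F.
C = C₁ + C₂ = 9.77×10⁻¹⁰ F.

C ≈ 0.977 nF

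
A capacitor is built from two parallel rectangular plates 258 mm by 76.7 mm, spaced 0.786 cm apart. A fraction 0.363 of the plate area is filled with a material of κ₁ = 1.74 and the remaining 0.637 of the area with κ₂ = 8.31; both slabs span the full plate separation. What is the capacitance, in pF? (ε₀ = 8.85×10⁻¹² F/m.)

132 pF

A = 258 × 76.7 mm² = 1.98×10⁻² m².
Side-by-side slabs ⇒ two capacitors in parallel, each spanning the full gap.
C₁ = κ₁ε₀A₁/d = 1.74 × 8.85×10⁻¹² × 7.18×10⁻³ / 7.86×10⁻³ = 1.41×10⁻¹¹ F.
C₂ = κ₂ε₀A₂/d = 8.31 × 8.85×10⁻¹² × 1.26×10⁻² / 7.86×10⁻³ = 1.18×10⁻¹⁰ F.
C = C₁ + C₂ = 1.32×10⁻¹⁰ F.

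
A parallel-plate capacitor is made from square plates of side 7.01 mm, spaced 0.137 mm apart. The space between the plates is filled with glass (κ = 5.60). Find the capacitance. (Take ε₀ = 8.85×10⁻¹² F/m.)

A = (7.01 mm)² = 4.91×10⁻⁵ m².
C = κε₀A/d = 5.60 × 8.85×10⁻¹² × 4.91×10⁻⁵ / 1.37×10⁻⁴ = 1.78×10⁻¹¹ F.

C ≈ 17.8 pF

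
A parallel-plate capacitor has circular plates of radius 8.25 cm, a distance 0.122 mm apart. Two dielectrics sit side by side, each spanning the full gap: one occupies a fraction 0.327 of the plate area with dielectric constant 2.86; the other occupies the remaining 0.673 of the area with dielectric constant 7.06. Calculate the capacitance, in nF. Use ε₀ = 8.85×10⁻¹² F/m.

A = π(8.25 cm)² = 2.14×10⁻² m².
Side-by-side slabs ⇒ two capacitors in parallel, each spanning the full gap.
C₁ = κ₁ε₀A₁/d = 2.86 × 8.85×10⁻¹² × 6.99×10⁻³ / 1.22×10⁻⁴ = 1.45×10⁻⁹ F.
C₂ = κ₂ε₀A₂/d = 7.06 × 8.85×10⁻¹² × 1.44×10⁻² / 1.22×10⁻⁴ = 7.37×10⁻⁹ F.
C = C₁ + C₂ = 8.82×10⁻⁹ F.

C ≈ 8.82 nF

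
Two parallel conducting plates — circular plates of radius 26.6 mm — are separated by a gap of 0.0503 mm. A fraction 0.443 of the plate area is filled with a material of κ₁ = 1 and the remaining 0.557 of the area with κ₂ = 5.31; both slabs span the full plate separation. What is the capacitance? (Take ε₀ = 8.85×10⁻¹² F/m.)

1.33 nF

A = π(26.6 mm)² = 2.22×10⁻³ m².
Side-by-side slabs ⇒ two capacitors in parallel, each spanning the full gap.
C₁ = κ₁ε₀A₁/d = 1.00 × 8.85×10⁻¹² × 9.85×10⁻⁴ / 5.03×10⁻⁵ = 1.73×10⁻¹⁰ F.
C₂ = κ₂ε₀A₂/d = 5.31 × 8.85×10⁻¹² × 1.24×10⁻³ / 5.03×10⁻⁵ = 1.16×10⁻⁹ F.
C = C₁ + C₂ = 1.33×10⁻⁹ F.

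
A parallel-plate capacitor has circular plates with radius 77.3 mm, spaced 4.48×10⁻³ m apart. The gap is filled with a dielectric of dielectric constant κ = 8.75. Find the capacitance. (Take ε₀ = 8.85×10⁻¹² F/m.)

A = π(77.3 mm)² = 1.88×10⁻² m².
C = κε₀A/d = 8.75 × 8.85×10⁻¹² × 1.88×10⁻² / 4.48×10⁻³ = 3.24×10⁻¹⁰ F.

C ≈ 324 pF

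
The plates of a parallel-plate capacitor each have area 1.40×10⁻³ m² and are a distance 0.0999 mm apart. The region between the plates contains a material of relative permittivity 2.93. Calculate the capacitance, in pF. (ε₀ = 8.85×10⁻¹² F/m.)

C = κε₀A/d = 2.93 × 8.85×10⁻¹² × 1.40×10⁻³ / 9.99×10⁻⁵ = 3.63×10⁻¹⁰ F.

363 pF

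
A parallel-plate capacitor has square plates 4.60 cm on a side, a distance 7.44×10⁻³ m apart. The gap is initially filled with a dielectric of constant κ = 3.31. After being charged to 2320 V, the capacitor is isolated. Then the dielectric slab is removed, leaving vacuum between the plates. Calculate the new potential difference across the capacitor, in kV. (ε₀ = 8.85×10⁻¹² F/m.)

7.68 kV

A = (4.60 cm)² = 2.12×10⁻³ m².
Initially C₁ = κε₀A/d = 3.31 × 8.85×10⁻¹² × 2.12×10⁻³ / 7.44×10⁻³ = 8.33×10⁻¹² F.
V₁ = 2.32×10³ V.
Isolated ⇒ Q is held fixed. C₂ = 0.302 C₁ and V = Q/C, so V₂/V₁ = C₁/C₂ = 3.31.
V₂ = 3.31 × 2.32×10³ = 7.68×10³ V.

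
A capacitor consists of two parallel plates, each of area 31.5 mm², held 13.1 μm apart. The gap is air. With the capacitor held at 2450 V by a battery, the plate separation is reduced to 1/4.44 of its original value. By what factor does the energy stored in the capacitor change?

Battery connected ⇒ V is held fixed.
C₂ = 4.44 C₁ and U = ½CV², so U₂/U₁ = C₂/C₁ = 4.44.

4.44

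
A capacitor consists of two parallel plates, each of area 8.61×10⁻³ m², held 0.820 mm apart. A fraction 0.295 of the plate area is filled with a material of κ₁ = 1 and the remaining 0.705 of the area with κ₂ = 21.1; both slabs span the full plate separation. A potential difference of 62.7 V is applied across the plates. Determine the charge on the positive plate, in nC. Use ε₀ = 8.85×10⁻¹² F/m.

Side-by-side slabs ⇒ two capacitors in parallel, each spanning the full gap.
C₁ = κ₁ε₀A₁/d = 1.00 × 8.85×10⁻¹² × 2.54×10⁻³ / 8.20×10⁻⁴ = 2.74×10⁻¹¹ F.
C₂ = κ₂ε₀A₂/d = 21.1 × 8.85×10⁻¹² × 6.07×10⁻³ / 8.20×10⁻⁴ = 1.38×10⁻⁹ F.
C = C₁ + C₂ = 1.41×10⁻⁹ F.
Q = CV = 1.41×10⁻⁹ × 62.7 = 8.84×10⁻⁸ C.

88.4 nC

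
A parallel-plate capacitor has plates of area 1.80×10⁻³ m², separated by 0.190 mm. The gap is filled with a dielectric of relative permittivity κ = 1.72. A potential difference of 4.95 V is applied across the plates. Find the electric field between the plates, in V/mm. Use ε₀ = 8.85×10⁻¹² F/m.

E ≈ 26.1 V/mm

E = V/d = 4.95 / 1.90×10⁻⁴ = 2.61×10⁴ V/m.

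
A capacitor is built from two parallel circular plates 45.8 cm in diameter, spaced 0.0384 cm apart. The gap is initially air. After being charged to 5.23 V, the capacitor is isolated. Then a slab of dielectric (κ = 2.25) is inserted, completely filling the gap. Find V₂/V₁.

Isolated ⇒ Q is held fixed.
C₂ = 2.25 C₁ and V = Q/C, so V₂/V₁ = C₁/C₂ = 0.444.

V₂/V₁ ≈ 0.444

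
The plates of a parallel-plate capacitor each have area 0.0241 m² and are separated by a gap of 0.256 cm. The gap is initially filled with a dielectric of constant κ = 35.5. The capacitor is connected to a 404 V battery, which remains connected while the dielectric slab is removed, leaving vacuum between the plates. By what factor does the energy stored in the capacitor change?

Battery connected ⇒ V is held fixed.
C₂ = 0.0282 C₁ and U = ½CV², so U₂/U₁ = C₂/C₁ = 0.0282.

0.0282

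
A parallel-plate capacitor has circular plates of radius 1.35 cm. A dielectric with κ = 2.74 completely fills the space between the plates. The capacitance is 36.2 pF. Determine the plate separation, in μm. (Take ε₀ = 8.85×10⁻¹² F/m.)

384 μm

A = π(1.35 cm)² = 5.73×10⁻⁴ m².
d = κε₀A/C = 2.74 × 8.85×10⁻¹² × 5.73×10⁻⁴ / 3.62×10⁻¹¹ = 3.84×10⁻⁴ m.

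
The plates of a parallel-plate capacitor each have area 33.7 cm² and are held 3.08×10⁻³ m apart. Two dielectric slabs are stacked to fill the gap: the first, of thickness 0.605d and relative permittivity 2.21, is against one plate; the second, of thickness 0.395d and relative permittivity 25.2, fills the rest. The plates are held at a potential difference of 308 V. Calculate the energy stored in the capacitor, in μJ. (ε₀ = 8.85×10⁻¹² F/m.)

A = 33.7 cm² = 3.37×10⁻³ m².
Stacked slabs ⇒ two capacitors in series, each with the full plate area.
C₁ = κ₁ε₀A/d₁ = 2.21 × 8.85×10⁻¹² × 3.37×10⁻³ / 1.86×10⁻³ = 3.54×10⁻¹¹ F.
C₂ = κ₂ε₀A/d₂ = 25.2 × 8.85×10⁻¹² × 3.37×10⁻³ / 1.22×10⁻³ = 6.18×10⁻¹⁰ F.
C = (1/C₁ + 1/C₂)⁻¹ = 3.35×10⁻¹¹ F.
U = ½CV² = ½ × 3.35×10⁻¹¹ × (308)² = 1.59×10⁻⁶ J.

U ≈ 1.59 μJ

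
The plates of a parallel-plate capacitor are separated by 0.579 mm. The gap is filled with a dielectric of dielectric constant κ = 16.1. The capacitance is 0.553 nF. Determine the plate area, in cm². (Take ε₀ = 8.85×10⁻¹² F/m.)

A = Cd/(κε₀) = 5.53×10⁻¹⁰ × 5.79×10⁻⁴ / (16.1 × 8.85×10⁻¹²) = 2.25×10⁻³ m².

22.5 cm²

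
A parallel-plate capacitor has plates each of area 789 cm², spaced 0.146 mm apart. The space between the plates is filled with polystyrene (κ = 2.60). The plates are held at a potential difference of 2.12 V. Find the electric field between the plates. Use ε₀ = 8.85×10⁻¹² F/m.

14.5 kV/m

E = V/d = 2.12 / 1.46×10⁻⁴ = 1.45×10⁴ V/m.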